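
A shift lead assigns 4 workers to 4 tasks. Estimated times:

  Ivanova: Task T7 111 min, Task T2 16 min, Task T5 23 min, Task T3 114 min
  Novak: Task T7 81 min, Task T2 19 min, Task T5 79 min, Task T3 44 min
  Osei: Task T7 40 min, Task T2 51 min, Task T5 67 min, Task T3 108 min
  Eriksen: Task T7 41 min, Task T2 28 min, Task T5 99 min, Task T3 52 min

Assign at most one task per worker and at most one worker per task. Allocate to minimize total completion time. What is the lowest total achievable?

Min total: 134 min

Optimal: Ivanova→Task T5 (23 min), Novak→Task T2 (19 min), Osei→Task T7 (40 min), Eriksen→Task T3 (52 min) — total 23+19+40+52 = 134 min.
Min-entry greedy (repeatedly take the single cheapest remaining cell) gives 199 min, worse by 65.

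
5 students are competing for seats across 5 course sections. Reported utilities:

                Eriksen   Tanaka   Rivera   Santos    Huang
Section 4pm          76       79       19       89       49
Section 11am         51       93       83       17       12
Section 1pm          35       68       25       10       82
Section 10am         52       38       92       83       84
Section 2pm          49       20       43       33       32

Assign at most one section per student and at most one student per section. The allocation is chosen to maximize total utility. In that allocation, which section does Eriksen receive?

Treat this as an assignment problem: match each student to one section.
Optimal: Eriksen→Section 2pm (49 points), Tanaka→Section 11am (93 points), Rivera→Section 10am (92 points), Santos→Section 4pm (89 points), Huang→Section 1pm (82 points) — total 49+93+92+89+82 = 405 points.
Next-best assignment: Eriksen→Section 4pm, Tanaka→Section 11am, Rivera→Section 2pm, Santos→Section 10am, Huang→Section 1pm = 377 points.
Eriksen's own top section is Section 4pm (76 points), but forcing Eriksen→Section 4pm and reassigning the rest optimally gives only 377 points — worse by 28.

Eriksen receives Section 2pm.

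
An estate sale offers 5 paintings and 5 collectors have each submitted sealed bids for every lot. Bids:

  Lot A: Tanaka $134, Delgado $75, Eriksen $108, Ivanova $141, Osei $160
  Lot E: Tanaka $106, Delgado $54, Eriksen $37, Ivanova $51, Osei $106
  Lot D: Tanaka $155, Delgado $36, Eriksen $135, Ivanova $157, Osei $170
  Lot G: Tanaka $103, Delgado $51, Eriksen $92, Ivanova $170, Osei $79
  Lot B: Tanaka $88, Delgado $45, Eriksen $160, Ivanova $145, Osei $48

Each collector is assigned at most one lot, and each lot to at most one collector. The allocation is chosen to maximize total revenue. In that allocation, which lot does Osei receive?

Optimal: Tanaka→Lot D ($155), Delgado→Lot E ($54), Eriksen→Lot B ($160), Ivanova→Lot G ($170), Osei→Lot A ($160) — total 155+54+160+170+160 = $699.
Column-greedy (each lot in turn goes to its best remaining collector) gives $560, worse by 139.
Swapping Eriksen↔Osei (Eriksen→Lot A $108, Osei→Lot B $48) loses 164.
Checked against all permutations: $699 is optimal.
Osei's own top lot is Lot D ($170), but forcing Osei→Lot D and reassigning the rest optimally gives only $688 — worse by 11.

Osei receives Lot A.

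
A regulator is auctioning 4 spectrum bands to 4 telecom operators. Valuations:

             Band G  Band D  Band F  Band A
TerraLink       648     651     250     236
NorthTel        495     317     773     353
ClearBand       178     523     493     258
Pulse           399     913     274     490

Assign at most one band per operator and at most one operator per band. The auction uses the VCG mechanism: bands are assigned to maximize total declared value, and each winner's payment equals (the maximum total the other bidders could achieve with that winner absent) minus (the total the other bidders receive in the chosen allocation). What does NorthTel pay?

NorthTel pays $235M.

Efficient allocation: TerraLink→Band G ($648M), NorthTel→Band F ($773M), ClearBand→Band A ($258M), Pulse→Band D ($913M); total welfare W = $2592M.
NorthTel receives Band F at value $773M, so the others get W − 773 = $1819M.
Without NorthTel: best allocation of the remaining 3 bidders over all 4 bands is TerraLink→Band G ($648M), ClearBand→Band F ($493M), Pulse→Band D ($913M), total $2054M.
VCG payment = (others' best without NorthTel) − (others' welfare with NorthTel) = 2054 − 1819 = $235M.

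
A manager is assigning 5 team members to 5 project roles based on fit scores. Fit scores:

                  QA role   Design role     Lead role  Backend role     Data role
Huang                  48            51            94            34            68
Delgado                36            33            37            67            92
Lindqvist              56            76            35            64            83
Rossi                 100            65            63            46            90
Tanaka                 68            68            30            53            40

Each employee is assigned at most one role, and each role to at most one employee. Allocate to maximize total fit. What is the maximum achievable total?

Optimal: Huang→Lead role (94 pts), Delgado→Data role (92 pts), Lindqvist→Backend role (64 pts), Rossi→QA role (100 pts), Tanaka→Design role (68 pts) — total 94+92+64+100+68 = 418 pts.
Row-greedy (each employee in turn takes its best remaining role) gives 415 pts, worse by 3.
Next-best assignment: Huang→Lead role, Delgado→Data role, Lindqvist→Design role, Rossi→QA role, Tanaka→Backend role = 415 pts.
Every other assignment is strictly worse.

Max total: 418 pts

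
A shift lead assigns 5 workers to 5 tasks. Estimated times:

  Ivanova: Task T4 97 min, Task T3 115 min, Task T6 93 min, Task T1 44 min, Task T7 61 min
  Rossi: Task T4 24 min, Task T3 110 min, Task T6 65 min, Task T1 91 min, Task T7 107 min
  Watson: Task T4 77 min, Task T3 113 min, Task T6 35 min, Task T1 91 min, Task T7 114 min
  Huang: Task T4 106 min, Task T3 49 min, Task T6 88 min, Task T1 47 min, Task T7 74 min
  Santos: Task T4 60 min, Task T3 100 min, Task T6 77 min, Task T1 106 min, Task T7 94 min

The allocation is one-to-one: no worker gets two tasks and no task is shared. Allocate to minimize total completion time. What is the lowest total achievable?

Minimum total: 246 min

Treat this as an assignment problem: match each worker to one task.
Optimal: Ivanova→Task T1 (44 min), Rossi→Task T4 (24 min), Watson→Task T6 (35 min), Huang→Task T3 (49 min), Santos→Task T7 (94 min) — total 44+24+35+49+94 = 246 min.
Every other assignment is strictly worse.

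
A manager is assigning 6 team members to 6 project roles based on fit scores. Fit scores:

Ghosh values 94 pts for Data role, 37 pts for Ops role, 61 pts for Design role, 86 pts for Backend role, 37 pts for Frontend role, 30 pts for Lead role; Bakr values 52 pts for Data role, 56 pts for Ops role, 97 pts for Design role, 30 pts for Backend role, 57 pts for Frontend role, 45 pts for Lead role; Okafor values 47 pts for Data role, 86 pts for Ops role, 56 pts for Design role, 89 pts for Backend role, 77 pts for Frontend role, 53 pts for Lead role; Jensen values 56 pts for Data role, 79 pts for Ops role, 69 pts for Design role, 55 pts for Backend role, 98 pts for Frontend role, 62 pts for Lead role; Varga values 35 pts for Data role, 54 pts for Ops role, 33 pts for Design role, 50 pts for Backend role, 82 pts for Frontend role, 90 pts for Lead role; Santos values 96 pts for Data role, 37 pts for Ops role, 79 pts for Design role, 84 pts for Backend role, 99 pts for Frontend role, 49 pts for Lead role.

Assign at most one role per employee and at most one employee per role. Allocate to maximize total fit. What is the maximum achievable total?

Maximum total: 553 pts

Treat this as an assignment problem: match each employee to one role.
Optimal: Ghosh→Backend role (86 pts), Bakr→Design role (97 pts), Okafor→Ops role (86 pts), Jensen→Frontend role (98 pts), Varga→Lead role (90 pts), Santos→Data role (96 pts) — total 86+97+86+98+90+96 = 553 pts.
Next-best assignment: Ghosh→Data role, Bakr→Design role, Okafor→Ops role, Jensen→Frontend role, Varga→Lead role, Santos→Backend role = 549 pts.
No other one-to-one assignment exceeds 553 pts.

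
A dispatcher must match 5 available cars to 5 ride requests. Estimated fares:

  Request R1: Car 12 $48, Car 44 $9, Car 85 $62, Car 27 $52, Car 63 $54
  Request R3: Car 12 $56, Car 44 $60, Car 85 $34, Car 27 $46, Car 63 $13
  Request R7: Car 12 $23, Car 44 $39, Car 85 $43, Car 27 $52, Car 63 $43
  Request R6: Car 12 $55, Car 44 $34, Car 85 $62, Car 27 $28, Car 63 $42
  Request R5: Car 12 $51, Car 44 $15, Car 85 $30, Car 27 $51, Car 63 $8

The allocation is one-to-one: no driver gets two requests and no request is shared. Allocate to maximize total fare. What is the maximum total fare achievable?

Optimal: Car 12→Request R5 ($51), Car 44→Request R3 ($60), Car 85→Request R6 ($62), Car 27→Request R7 ($52), Car 63→Request R1 ($54) — total 51+60+62+52+54 = $279.
Column-greedy (each request in turn goes to its best remaining driver) gives $237, worse by 42.
Next-best assignment: Car 12→Request R6, Car 44→Request R3, Car 85→Request R1, Car 27→Request R5, Car 63→Request R7 = $271.
No other one-to-one assignment exceeds $279.

Max total: $279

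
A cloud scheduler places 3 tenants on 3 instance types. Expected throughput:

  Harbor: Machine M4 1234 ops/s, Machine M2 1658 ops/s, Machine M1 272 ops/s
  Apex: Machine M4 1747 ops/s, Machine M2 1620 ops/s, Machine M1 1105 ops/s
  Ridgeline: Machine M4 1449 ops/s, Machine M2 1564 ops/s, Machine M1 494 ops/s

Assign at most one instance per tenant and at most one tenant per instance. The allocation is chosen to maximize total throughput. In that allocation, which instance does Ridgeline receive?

Treat this as an assignment problem: match each tenant to one instance.
Optimal: Harbor→Machine M2 (1658 ops/s), Apex→Machine M1 (1105 ops/s), Ridgeline→Machine M4 (1449 ops/s) — total 1658+1105+1449 = 4212 ops/s.
Row-greedy (each tenant in turn takes its best remaining instance) gives 3899 ops/s, worse by 313.
Swapping Harbor↔Ridgeline (Harbor→Machine M4 1234 ops/s, Ridgeline→Machine M2 1564 ops/s) loses 309.
Checked against all permutations: 4212 ops/s is optimal.
Ridgeline's own top instance is Machine M2 (1564 ops/s), but forcing Ridgeline→Machine M2 and reassigning the rest optimally gives only 3903 ops/s — worse by 309.

Ridgeline receives Machine M4.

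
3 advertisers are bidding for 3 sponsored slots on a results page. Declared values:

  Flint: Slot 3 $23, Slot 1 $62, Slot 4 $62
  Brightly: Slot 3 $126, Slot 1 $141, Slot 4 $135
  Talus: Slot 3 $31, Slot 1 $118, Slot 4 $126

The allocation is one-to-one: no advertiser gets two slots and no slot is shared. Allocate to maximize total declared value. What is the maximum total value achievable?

Max total: $314

This is the linear assignment problem.
Optimal: Flint→Slot 1 ($62), Brightly→Slot 3 ($126), Talus→Slot 4 ($126) — total 62+126+126 = $314.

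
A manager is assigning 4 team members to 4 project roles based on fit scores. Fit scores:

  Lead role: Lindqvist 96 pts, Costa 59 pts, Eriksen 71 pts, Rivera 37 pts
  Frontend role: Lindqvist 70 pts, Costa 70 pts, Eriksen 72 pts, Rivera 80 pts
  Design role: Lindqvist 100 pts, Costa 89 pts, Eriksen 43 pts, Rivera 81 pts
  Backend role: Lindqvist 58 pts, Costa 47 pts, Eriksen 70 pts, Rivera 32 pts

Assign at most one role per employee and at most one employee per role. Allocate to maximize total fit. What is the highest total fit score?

Maximum total: 335 pts

Optimal: Lindqvist→Lead role (96 pts), Costa→Design role (89 pts), Eriksen→Backend role (70 pts), Rivera→Frontend role (80 pts) — total 96+89+70+80 = 335 pts.
Max-entry greedy (repeatedly take the single best remaining cell) gives 298 pts, worse by 37.
Next-best assignment: Lindqvist→Lead role, Costa→Frontend role, Eriksen→Backend role, Rivera→Design role = 317 pts.
Every other assignment is strictly worse.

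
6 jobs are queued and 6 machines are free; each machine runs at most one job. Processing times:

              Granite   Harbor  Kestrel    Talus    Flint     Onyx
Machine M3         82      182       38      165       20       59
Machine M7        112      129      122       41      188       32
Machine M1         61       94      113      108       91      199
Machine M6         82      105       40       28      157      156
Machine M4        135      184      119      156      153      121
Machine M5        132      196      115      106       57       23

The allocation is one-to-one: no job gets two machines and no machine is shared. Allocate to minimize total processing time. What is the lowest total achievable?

This is a one-to-one assignment (minimum-cost bipartite matching).
Optimal: Granite→Machine M4 (135 min), Harbor→Machine M1 (94 min), Kestrel→Machine M6 (40 min), Talus→Machine M7 (41 min), Flint→Machine M3 (20 min), Onyx→Machine M5 (23 min) — total 135+94+40+41+20+23 = 353 min.
Column-greedy (each machine in turn goes to its cheapest remaining job) gives 456 min, worse by 103.

Minimum total: 353 min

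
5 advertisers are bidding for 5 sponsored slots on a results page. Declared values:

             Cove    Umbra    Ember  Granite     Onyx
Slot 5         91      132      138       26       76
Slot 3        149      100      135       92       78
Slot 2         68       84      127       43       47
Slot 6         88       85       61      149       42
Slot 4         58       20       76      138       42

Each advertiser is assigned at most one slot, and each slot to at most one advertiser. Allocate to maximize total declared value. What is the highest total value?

This is a one-to-one assignment (maximum-weight bipartite matching).
Optimal: Cove→Slot 3 ($149), Umbra→Slot 5 ($132), Ember→Slot 2 ($127), Granite→Slot 6 ($149), Onyx→Slot 4 ($42) — total 149+132+127+149+42 = $599.
Column-greedy (each slot in turn goes to its best remaining advertiser) gives $562, worse by 37.
Next-best assignment: Cove→Slot 3, Umbra→Slot 5, Ember→Slot 2, Granite→Slot 4, Onyx→Slot 6 = $588.
Swapping Onyx↔Ember (Onyx→Slot 2 $47, Ember→Slot 4 $76) loses 46.

Max total: $599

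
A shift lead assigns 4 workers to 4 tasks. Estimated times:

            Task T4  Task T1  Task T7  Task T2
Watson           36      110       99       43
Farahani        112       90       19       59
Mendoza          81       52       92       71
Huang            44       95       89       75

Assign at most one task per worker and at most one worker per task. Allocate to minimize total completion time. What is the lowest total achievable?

Minimum total: 158 min

Optimal: Watson→Task T2 (43 min), Farahani→Task T7 (19 min), Mendoza→Task T1 (52 min), Huang→Task T4 (44 min) — total 43+19+52+44 = 158 min.
Column-greedy (each task in turn goes to its cheapest remaining worker) gives 182 min, worse by 24.
Next-best assignment: Watson→Task T4, Farahani→Task T7, Mendoza→Task T1, Huang→Task T2 = 182 min.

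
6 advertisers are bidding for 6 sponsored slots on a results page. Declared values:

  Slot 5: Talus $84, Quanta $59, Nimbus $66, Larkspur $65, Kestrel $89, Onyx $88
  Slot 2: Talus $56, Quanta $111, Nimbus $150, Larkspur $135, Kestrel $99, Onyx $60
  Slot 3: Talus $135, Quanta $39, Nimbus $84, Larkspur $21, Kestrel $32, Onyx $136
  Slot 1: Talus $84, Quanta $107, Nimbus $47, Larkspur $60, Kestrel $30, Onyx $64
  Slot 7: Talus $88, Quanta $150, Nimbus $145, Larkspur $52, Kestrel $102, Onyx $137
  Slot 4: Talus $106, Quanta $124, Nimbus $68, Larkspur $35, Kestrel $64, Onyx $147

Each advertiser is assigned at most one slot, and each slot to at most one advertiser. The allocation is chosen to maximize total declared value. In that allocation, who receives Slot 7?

Optimal: Talus→Slot 3 ($135), Quanta→Slot 1 ($107), Nimbus→Slot 7 ($145), Larkspur→Slot 2 ($135), Kestrel→Slot 5 ($89), Onyx→Slot 4 ($147) — total 135+107+145+135+89+147 = $758.
Row-greedy (each advertiser in turn takes its best remaining slot) gives $628, worse by 130.
Swapping Onyx↔Kestrel (Onyx→Slot 5 $88, Kestrel→Slot 4 $64) loses 84.
Nimbus's own top slot is Slot 2 ($150), but forcing Nimbus→Slot 2 and reassigning the rest optimally gives only $731 — worse by 27.

Nimbus receives Slot 7.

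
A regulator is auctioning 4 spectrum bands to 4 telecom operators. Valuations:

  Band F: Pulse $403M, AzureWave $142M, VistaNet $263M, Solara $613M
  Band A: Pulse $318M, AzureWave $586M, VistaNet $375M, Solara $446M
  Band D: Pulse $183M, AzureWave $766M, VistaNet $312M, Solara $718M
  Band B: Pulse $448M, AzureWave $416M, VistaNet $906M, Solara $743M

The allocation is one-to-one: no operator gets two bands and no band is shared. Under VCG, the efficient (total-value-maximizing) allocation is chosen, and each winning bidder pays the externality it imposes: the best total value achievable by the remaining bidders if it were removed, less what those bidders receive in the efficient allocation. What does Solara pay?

Solara pays $180M.

Efficient allocation: Pulse→Band F ($403M), AzureWave→Band A ($586M), VistaNet→Band B ($906M), Solara→Band D ($718M); total welfare W = $2613M.
Solara receives Band D at value $718M, so the others get W − 718 = $1895M.
Without Solara: best allocation of the remaining 3 bidders over all 4 bands is Pulse→Band F ($403M), AzureWave→Band D ($766M), VistaNet→Band B ($906M), total $2075M.
VCG payment = (others' best without Solara) − (others' welfare with Solara) = 2075 − 1895 = $180M.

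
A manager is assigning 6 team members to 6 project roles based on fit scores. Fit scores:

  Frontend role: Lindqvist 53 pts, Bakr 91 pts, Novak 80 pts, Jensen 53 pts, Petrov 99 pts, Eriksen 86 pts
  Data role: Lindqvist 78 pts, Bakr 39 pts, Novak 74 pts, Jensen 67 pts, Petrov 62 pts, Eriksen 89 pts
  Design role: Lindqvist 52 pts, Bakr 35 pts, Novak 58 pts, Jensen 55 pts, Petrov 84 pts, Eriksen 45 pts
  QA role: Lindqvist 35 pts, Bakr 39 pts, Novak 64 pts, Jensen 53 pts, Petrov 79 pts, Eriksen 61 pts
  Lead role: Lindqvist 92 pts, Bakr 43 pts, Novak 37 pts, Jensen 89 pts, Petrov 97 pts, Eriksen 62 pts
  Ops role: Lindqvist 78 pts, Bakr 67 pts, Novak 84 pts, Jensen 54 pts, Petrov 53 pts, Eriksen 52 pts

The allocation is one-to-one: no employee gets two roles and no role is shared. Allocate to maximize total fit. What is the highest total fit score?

Optimal: Lindqvist→Ops role (78 pts), Bakr→Frontend role (91 pts), Novak→QA role (64 pts), Jensen→Lead role (89 pts), Petrov→Design role (84 pts), Eriksen→Data role (89 pts) — total 78+91+64+89+84+89 = 495 pts.
Column-greedy (each role in turn goes to its best remaining employee) gives 458 pts, worse by 37.
Next-best assignment: Lindqvist→Lead role, Bakr→Frontend role, Novak→Ops role, Jensen→QA role, Petrov→Design role, Eriksen→Data role = 493 pts.
Swapping Lindqvist↔Petrov (Lindqvist→Design role 52 pts, Petrov→Ops role 53 pts) loses 57.

Max total: 495 pts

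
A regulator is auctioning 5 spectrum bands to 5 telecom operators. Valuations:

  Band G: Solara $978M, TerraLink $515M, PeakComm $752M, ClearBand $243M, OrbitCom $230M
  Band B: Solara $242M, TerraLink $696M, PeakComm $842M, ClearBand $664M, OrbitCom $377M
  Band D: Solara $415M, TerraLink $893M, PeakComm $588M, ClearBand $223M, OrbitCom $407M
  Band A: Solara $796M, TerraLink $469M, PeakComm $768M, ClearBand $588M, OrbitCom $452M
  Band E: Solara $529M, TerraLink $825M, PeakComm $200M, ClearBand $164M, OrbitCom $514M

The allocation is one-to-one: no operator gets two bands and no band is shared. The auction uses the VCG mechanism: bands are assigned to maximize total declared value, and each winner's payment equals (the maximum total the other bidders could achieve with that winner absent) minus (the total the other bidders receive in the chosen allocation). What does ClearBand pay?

ClearBand pays $74M.

Efficient allocation: Solara→Band G ($978M), TerraLink→Band D ($893M), PeakComm→Band A ($768M), ClearBand→Band B ($664M), OrbitCom→Band E ($514M); total welfare W = $3817M.
ClearBand receives Band B at value $664M, so the others get W − 664 = $3153M.
Without ClearBand: best allocation of the remaining 4 bidders over all 5 bands is Solara→Band G ($978M), TerraLink→Band D ($893M), PeakComm→Band B ($842M), OrbitCom→Band E ($514M), total $3227M.
VCG payment = (others' best without ClearBand) − (others' welfare with ClearBand) = 3227 − 3153 = $74M.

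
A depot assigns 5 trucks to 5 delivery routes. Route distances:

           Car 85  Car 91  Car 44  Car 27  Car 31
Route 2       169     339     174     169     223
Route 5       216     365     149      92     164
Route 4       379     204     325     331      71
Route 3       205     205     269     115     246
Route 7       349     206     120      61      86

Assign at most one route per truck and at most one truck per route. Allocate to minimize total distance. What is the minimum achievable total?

This is the linear assignment problem.
Optimal: Car 85→Route 2 (169 km), Car 91→Route 3 (205 km), Car 44→Route 5 (149 km), Car 27→Route 7 (61 km), Car 31→Route 4 (71 km) — total 169+205+149+61+71 = 655 km.
Next-best assignment: Car 85→Route 2, Car 91→Route 3, Car 44→Route 7, Car 27→Route 5, Car 31→Route 4 = 657 km.
Swapping Car 44↔Car 85 (Car 44→Route 2 174 km, Car 85→Route 5 216 km) adds 72.
Checked against all permutations: 655 km is optimal.

Min total: 655 km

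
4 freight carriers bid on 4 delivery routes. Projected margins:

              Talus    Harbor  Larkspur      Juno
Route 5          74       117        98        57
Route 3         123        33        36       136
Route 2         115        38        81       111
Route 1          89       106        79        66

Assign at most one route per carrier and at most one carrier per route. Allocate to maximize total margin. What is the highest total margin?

Max total: $455k

This is a one-to-one assignment (maximum-weight bipartite matching).
Optimal: Talus→Route 2 ($115k), Harbor→Route 1 ($106k), Larkspur→Route 5 ($98k), Juno→Route 3 ($136k) — total 115+106+98+136 = $455k.
Column-greedy (each route in turn goes to its best remaining carrier) gives $447k, worse by 8.
Next-best assignment: Talus→Route 2, Harbor→Route 5, Larkspur→Route 1, Juno→Route 3 = $447k.
Swapping Harbor↔Larkspur (Harbor→Route 5 $117k, Larkspur→Route 1 $79k) loses 8.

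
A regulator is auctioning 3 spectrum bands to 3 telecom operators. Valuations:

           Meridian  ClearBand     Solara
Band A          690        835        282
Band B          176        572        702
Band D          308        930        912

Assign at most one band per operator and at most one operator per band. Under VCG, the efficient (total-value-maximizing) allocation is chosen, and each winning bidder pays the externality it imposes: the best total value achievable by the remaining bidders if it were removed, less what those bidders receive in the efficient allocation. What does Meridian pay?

Meridian pays $115M.

Efficient allocation: Meridian→Band A ($690M), ClearBand→Band D ($930M), Solara→Band B ($702M); total welfare W = $2322M.
Meridian receives Band A at value $690M, so the others get W − 690 = $1632M.
Without Meridian: best allocation of the remaining 2 bidders over all 3 bands is ClearBand→Band A ($835M), Solara→Band D ($912M), total $1747M.
VCG payment = (others' best without Meridian) − (others' welfare with Meridian) = 1747 − 1632 = $115M.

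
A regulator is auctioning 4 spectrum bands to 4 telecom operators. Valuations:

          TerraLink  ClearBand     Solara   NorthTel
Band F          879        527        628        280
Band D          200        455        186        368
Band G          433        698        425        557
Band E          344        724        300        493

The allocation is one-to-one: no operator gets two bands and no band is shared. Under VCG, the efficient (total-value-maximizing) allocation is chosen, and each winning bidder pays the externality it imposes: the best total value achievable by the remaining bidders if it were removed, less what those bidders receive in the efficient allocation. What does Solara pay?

Efficient allocation: TerraLink→Band F ($879M), ClearBand→Band E ($724M), Solara→Band G ($425M), NorthTel→Band D ($368M); total welfare W = $2396M.
Solara receives Band G at value $425M, so the others get W − 425 = $1971M.
Without Solara: best allocation of the remaining 3 bidders over all 4 bands is TerraLink→Band F ($879M), ClearBand→Band E ($724M), NorthTel→Band G ($557M), total $2160M.
VCG payment = (others' best without Solara) − (others' welfare with Solara) = 2160 − 1971 = $189M.

Solara pays $189M.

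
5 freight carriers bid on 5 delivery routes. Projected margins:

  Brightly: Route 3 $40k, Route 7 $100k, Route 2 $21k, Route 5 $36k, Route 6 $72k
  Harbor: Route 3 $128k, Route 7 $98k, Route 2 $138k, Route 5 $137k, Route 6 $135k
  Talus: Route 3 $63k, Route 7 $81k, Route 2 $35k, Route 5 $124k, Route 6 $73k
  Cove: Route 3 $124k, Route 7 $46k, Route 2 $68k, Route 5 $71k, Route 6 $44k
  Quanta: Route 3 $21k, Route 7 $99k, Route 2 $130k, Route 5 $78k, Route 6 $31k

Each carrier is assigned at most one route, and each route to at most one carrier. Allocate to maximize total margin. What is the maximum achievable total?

Optimal: Brightly→Route 7 ($100k), Harbor→Route 6 ($135k), Talus→Route 5 ($124k), Cove→Route 3 ($124k), Quanta→Route 2 ($130k) — total 100+135+124+124+130 = $613k.
Max-entry greedy (repeatedly take the single best remaining cell) gives $517k, worse by 96.
Swapping Quanta↔Brightly (Quanta→Route 7 $99k, Brightly→Route 2 $21k) loses 110.
No other one-to-one assignment exceeds $613k.

Maximum total: $613k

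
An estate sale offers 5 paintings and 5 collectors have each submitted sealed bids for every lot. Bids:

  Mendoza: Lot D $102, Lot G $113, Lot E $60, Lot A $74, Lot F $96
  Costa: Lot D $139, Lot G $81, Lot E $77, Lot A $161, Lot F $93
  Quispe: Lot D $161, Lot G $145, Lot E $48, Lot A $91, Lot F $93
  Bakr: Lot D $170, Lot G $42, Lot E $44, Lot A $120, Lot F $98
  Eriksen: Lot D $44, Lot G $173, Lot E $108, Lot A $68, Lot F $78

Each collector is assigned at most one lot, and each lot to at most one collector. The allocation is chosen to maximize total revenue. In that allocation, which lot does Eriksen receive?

Eriksen receives Lot E.

Optimal: Mendoza→Lot F ($96), Costa→Lot A ($161), Quispe→Lot G ($145), Bakr→Lot D ($170), Eriksen→Lot E ($108) — total 96+161+145+170+108 = $680.
Next-best assignment: Mendoza→Lot E, Costa→Lot A, Quispe→Lot F, Bakr→Lot D, Eriksen→Lot G = $657.
Checked against all permutations: $680 is optimal.
Eriksen's own top lot is Lot G ($173), but forcing Eriksen→Lot G and reassigning the rest optimally gives only $657 — worse by 23.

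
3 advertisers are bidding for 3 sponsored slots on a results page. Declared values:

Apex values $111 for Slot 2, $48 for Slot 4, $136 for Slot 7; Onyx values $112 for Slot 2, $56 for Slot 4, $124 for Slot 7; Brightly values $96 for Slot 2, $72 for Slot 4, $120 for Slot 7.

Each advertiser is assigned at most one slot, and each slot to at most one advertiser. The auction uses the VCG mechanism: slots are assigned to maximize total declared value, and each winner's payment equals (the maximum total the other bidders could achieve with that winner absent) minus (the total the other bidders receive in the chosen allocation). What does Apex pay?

Efficient allocation: Apex→Slot 7 ($136), Onyx→Slot 2 ($112), Brightly→Slot 4 ($72); total welfare W = $320.
Apex receives Slot 7 at value $136, so the others get W − 136 = $184.
Without Apex: best allocation of the remaining 2 bidders over all 3 slots is Onyx→Slot 2 ($112), Brightly→Slot 7 ($120), total $232.
VCG payment = (others' best without Apex) − (others' welfare with Apex) = 232 − 184 = $48.

Apex pays $48.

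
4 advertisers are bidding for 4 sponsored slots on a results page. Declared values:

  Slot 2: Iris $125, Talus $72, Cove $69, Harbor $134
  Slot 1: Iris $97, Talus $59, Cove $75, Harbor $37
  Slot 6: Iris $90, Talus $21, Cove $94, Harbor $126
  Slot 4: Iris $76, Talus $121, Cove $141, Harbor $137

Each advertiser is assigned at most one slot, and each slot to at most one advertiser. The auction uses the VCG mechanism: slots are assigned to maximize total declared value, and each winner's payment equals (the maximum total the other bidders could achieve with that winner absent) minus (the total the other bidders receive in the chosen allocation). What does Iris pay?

Efficient allocation: Iris→Slot 2 ($125), Talus→Slot 1 ($59), Cove→Slot 4 ($141), Harbor→Slot 6 ($126); total welfare W = $451.
Iris receives Slot 2 at value $125, so the others get W − 125 = $326.
Without Iris: best allocation of the remaining 3 bidders over all 4 slots is Talus→Slot 4 ($121), Cove→Slot 6 ($94), Harbor→Slot 2 ($134), total $349.
VCG payment = (others' best without Iris) − (others' welfare with Iris) = 349 − 326 = $23.

Iris pays $23.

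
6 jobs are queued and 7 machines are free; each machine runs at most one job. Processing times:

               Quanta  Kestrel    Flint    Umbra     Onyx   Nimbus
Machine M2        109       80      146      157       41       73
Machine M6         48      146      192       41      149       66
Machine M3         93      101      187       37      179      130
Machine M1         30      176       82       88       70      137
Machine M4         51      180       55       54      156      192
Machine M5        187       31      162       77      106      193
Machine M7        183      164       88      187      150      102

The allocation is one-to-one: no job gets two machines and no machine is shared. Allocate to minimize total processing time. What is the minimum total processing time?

Optimal: Quanta→Machine M1 (30 min), Kestrel→Machine M5 (31 min), Flint→Machine M4 (55 min), Umbra→Machine M3 (37 min), Onyx→Machine M2 (41 min), Nimbus→Machine M6 (66 min) — total 30+31+55+37+41+66 = 260 min.
Next-best assignment: Quanta→Machine M1, Kestrel→Machine M5, Flint→Machine M7, Umbra→Machine M3, Onyx→Machine M2, Nimbus→Machine M6 = 293 min.

Minimum total: 260 min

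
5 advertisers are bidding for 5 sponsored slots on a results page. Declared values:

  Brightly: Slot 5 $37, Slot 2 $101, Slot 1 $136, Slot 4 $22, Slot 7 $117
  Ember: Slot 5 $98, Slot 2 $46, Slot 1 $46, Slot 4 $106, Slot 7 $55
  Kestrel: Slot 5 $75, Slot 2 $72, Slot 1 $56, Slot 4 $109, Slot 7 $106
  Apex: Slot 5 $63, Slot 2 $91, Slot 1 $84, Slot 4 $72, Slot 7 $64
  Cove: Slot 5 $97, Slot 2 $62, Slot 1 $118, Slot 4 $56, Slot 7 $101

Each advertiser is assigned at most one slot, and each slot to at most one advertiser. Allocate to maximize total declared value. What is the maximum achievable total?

Maximum total: $536

Treat this as an assignment problem: match each advertiser to one slot.
Optimal: Brightly→Slot 1 ($136), Ember→Slot 4 ($106), Kestrel→Slot 7 ($106), Apex→Slot 2 ($91), Cove→Slot 5 ($97) — total 136+106+106+91+97 = $536.
Max-entry greedy (repeatedly take the single best remaining cell) gives $535, worse by 1.
Next-best assignment: Brightly→Slot 1, Ember→Slot 5, Kestrel→Slot 4, Apex→Slot 2, Cove→Slot 7 = $535.
Checked against all permutations: $536 is optimal.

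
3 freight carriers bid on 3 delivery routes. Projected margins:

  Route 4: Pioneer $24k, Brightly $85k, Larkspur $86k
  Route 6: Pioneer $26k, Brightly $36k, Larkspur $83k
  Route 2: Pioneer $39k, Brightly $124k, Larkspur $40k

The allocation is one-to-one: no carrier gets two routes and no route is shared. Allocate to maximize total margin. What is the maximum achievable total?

Maximum total: $236k

This is the linear assignment problem.
Optimal: Pioneer→Route 6 ($26k), Brightly→Route 2 ($124k), Larkspur→Route 4 ($86k) — total 26+124+86 = $236k.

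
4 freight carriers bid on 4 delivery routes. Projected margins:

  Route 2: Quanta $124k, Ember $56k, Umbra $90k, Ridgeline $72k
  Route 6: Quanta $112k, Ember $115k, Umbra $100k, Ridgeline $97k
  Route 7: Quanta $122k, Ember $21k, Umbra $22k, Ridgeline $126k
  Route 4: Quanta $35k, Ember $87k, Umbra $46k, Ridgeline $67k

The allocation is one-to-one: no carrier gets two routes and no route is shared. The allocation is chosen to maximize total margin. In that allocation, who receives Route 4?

Optimal: Quanta→Route 2 ($124k), Ember→Route 4 ($87k), Umbra→Route 6 ($100k), Ridgeline→Route 7 ($126k) — total 124+87+100+126 = $437k.
Every other assignment is strictly worse.
Ember's own top route is Route 6 ($115k), but forcing Ember→Route 6 and reassigning the rest optimally gives only $411k — worse by 26.

Ember receives Route 4.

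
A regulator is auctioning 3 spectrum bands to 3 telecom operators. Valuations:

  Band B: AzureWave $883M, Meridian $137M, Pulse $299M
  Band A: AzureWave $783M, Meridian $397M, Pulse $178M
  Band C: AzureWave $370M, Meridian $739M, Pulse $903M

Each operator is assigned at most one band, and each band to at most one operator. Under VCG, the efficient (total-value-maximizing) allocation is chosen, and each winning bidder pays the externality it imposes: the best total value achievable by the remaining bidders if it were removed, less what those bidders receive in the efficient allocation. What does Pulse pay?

Pulse pays $342M.

Efficient allocation: AzureWave→Band B ($883M), Meridian→Band A ($397M), Pulse→Band C ($903M); total welfare W = $2183M.
Pulse receives Band C at value $903M, so the others get W − 903 = $1280M.
Without Pulse: best allocation of the remaining 2 bidders over all 3 bands is AzureWave→Band B ($883M), Meridian→Band C ($739M), total $1622M.
VCG payment = (others' best without Pulse) − (others' welfare with Pulse) = 1622 − 1280 = $342M.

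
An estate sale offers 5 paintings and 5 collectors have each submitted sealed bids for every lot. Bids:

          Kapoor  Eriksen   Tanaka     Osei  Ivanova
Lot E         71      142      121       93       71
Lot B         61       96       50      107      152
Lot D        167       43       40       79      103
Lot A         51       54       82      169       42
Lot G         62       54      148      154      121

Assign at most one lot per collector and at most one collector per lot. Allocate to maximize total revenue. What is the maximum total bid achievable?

Treat this as an assignment problem: match each collector to one lot.
Optimal: Kapoor→Lot D ($167), Eriksen→Lot E ($142), Tanaka→Lot G ($148), Osei→Lot A ($169), Ivanova→Lot B ($152) — total 167+142+148+169+152 = $778.
Swapping Eriksen↔Ivanova (Eriksen→Lot B $96, Ivanova→Lot E $71) loses 127.
Checked against all permutations: $778 is optimal.

Max total: $778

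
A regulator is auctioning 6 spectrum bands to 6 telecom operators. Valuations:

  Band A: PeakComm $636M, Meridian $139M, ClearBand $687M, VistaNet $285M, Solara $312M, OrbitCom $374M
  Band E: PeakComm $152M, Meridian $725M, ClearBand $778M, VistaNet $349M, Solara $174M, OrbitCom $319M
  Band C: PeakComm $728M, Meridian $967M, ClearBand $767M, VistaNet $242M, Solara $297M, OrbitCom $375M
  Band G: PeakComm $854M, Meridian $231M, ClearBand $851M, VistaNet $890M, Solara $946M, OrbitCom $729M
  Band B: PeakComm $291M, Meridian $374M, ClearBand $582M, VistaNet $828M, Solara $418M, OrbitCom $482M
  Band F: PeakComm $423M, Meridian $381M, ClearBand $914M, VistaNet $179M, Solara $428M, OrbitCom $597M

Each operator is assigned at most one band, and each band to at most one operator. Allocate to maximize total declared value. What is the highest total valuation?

Optimal: PeakComm→Band A ($636M), Meridian→Band C ($967M), ClearBand→Band E ($778M), VistaNet→Band B ($828M), Solara→Band G ($946M), OrbitCom→Band F ($597M) — total 636+967+778+828+946+597 = $4752M.
Max-entry greedy (repeatedly take the single best remaining cell) gives $4610M, worse by 142.
Next-best assignment: PeakComm→Band A, Meridian→Band C, ClearBand→Band F, VistaNet→Band B, Solara→Band G, OrbitCom→Band E = $4610M.
Swapping Meridian↔PeakComm (Meridian→Band A $139M, PeakComm→Band C $728M) loses 736.
No other one-to-one assignment exceeds $4752M.

Maximum total: $4752M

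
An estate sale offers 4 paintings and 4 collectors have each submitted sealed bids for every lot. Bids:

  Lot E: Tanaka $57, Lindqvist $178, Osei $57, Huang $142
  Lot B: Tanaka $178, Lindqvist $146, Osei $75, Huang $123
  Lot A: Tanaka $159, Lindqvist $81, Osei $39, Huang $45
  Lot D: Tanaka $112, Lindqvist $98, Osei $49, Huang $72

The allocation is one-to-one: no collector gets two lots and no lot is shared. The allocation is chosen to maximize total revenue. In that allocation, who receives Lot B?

Huang receives Lot B.

Optimal: Tanaka→Lot A ($159), Lindqvist→Lot E ($178), Osei→Lot D ($49), Huang→Lot B ($123) — total 159+178+49+123 = $509.
Column-greedy (each lot in turn goes to its best remaining collector) gives $450, worse by 59.
Every other assignment is strictly worse.
Huang's own top lot is Lot E ($142), but forcing Huang→Lot E and reassigning the rest optimally gives only $496 — worse by 13.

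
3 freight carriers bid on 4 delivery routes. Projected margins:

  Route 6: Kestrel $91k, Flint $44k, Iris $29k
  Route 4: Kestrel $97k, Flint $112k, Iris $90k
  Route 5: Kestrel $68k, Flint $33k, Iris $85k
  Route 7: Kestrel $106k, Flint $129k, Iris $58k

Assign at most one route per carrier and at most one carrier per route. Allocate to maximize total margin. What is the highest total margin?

Max total: $311k

This is a one-to-one assignment (maximum-weight bipartite matching).
Optimal: Kestrel→Route 4 ($97k), Flint→Route 7 ($129k), Iris→Route 5 ($85k) — total 97+129+85 = $311k.
Swapping Iris↔Kestrel (Iris→Route 4 $90k, Kestrel→Route 5 $68k) loses 24.
No other one-to-one assignment exceeds $311k.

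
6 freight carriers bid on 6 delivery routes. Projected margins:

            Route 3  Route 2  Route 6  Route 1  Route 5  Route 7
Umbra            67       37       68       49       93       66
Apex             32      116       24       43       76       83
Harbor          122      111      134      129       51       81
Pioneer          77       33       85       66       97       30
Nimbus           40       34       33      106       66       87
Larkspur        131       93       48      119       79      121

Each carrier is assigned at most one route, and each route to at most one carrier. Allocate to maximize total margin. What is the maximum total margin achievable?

Optimal: Umbra→Route 7 ($66k), Apex→Route 2 ($116k), Harbor→Route 6 ($134k), Pioneer→Route 5 ($97k), Nimbus→Route 1 ($106k), Larkspur→Route 3 ($131k) — total 66+116+134+97+106+131 = $650k.
Row-greedy (each carrier in turn takes its best remaining route) gives $647k, worse by 3.
Swapping Larkspur↔Nimbus (Larkspur→Route 1 $119k, Nimbus→Route 3 $40k) loses 78.
No other one-to-one assignment exceeds $650k.

Maximum total: $650k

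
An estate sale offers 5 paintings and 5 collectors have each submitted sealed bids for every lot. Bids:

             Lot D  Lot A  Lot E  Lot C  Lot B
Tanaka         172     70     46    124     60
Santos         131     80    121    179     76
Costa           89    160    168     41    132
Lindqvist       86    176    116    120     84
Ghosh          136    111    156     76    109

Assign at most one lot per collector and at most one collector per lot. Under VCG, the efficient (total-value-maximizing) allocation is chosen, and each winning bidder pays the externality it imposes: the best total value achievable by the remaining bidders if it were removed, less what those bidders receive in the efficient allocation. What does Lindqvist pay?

Lindqvist pays $28.

Efficient allocation: Tanaka→Lot D ($172), Santos→Lot C ($179), Costa→Lot B ($132), Lindqvist→Lot A ($176), Ghosh→Lot E ($156); total welfare W = $815.
Lindqvist receives Lot A at value $176, so the others get W − 176 = $639.
Without Lindqvist: best allocation of the remaining 4 bidders over all 5 lots is Tanaka→Lot D ($172), Santos→Lot C ($179), Costa→Lot A ($160), Ghosh→Lot E ($156), total $667.
VCG payment = (others' best without Lindqvist) − (others' welfare with Lindqvist) = 667 − 639 = $28.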